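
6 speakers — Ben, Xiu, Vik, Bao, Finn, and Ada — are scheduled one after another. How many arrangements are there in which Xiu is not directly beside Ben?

Of the 6! = 720 arrangements, those with Xiu and Ben adjacent number 2 × 5! = 240 (treat the pair as a block with 2 internal orders).
So 720 − 240 = 480 arrangements keep them apart.

480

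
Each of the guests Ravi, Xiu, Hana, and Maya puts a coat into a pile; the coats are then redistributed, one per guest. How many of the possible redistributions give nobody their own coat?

9

This is the derangement count D_4: permutations of 4 items with no fixed point.
By inclusion–exclusion this is Σ_{j=0}^{4} (−1)^j C(4,j)·(4−j)!.
Computing: 24 − 24 + 12 − 4 + 1 = 9.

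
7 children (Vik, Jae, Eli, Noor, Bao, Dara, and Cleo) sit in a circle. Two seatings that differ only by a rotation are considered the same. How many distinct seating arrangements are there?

Fix one person's seat to break rotational symmetry; the remaining 6 people can be arranged in (6)! = 720 ways.

720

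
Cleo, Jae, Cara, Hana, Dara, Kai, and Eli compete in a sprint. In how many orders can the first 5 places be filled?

This is an ordered selection of 5 from 7: P(7,5).
That gives 7 × 6 × 5 × 4 × 3 = 2520.

2520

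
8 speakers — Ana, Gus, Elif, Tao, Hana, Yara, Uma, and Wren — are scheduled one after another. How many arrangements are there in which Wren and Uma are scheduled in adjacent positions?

10080

Glue Wren and Uma into one block (2 internal orders), leaving 7 units to arrange in a row.
So the count is 2·(7)! = 10080.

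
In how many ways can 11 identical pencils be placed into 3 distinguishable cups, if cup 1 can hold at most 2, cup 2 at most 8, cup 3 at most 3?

Without the upper bounds there are C(13,2) = 78 ways to split 11 among 3 cups.
Subtract solutions that violate a single cap (substitute x_i' = x_i − (cap_i+1)): x_1 ≥ 3 gives C(10,2) = 45; x_2 ≥ 9 gives C(4,2) = 6; x_3 ≥ 4 gives C(9,2) = 36. Together 87.
Add back pairs where two caps are both exceeded: 0 + 15 + 0 = 15.
By inclusion–exclusion the count is 78 − 87 + 15 = 6.

6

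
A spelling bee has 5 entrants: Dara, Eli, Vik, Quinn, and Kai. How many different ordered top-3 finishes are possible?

There are 5 choices for 1st place, 4 for 2nd, and 3 for 3rd.
That gives 5 × 4 × 3 = 60.

60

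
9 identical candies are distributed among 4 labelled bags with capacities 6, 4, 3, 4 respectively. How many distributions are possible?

By stars and bars, unrestricted non-negative solutions to x_1+…+x_4 = 9 number C(9+3,3) = 220.
Subtract solutions that violate a single cap (substitute x_i' = x_i − (cap_i+1)): x_1 ≥ 7 gives C(5,3) = 10; x_2 ≥ 5 gives C(7,3) = 35; x_3 ≥ 4 gives C(8,3) = 56; x_4 ≥ 5 gives C(7,3) = 35. Together 136.
Add back pairs where two caps are both exceeded: 0 + 0 + 0 + 1 + 0 + 1 = 2.
By inclusion–exclusion the count is 220 − 136 + 2 = 86.

86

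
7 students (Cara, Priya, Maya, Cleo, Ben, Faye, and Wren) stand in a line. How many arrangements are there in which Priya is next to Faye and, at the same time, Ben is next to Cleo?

Treat {Priya,Faye} as one block (2 orders) and {Ben,Cleo} as another (2 orders).
That leaves 5 units to arrange: 2 × 2 × 5! = 4 × 120 = 480.

480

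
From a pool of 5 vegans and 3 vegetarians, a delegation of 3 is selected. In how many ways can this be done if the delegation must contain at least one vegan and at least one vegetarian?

Unrestricted: C(8,3) = 56 ways to pick any 3 of the 8.
Subtract selections that omit an entire group: no vegans → C(3,3) = 1; no vegetarians → C(5,3) = 10.
Both groups omitted at once is impossible, so 56 − 11 = 45.

45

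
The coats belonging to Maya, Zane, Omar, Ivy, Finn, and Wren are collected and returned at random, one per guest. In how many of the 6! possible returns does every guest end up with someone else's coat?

265

Count assignments avoiding every fixed point. For any j of the 6 guests fixed to their own coat, the other 6−j can be arranged in (6−j)! ways.
By inclusion–exclusion this is Σ_{j=0}^{6} (−1)^j C(6,j)·(6−j)!.
Computing: 720 − 720 + 360 − 120 + 30 − 6 + 1 = 265.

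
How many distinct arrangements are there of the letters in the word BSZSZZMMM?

Letter multiplicities in BSZSZZMMM: B×1, M×3, S×2, Z×3.
Dividing 9! = 362880 by 3!·3!·2! = 72 for the repeated letters gives 5040.

5040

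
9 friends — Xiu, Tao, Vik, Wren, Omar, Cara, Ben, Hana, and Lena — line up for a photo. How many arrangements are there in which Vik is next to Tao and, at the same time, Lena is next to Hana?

20160

Treat {Vik,Tao} as one block (2 orders) and {Lena,Hana} as another (2 orders).
That leaves 7 units to arrange: 2 × 2 × 7! = 4 × 5040 = 20160.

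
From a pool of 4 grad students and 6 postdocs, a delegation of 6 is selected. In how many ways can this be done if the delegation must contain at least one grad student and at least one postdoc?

209

With no constraint there are C(10,6) = 210 possible selections.
Subtract selections that omit an entire group: no grad students → C(6,6) = 1; no postdocs → C(4,6) = 0.
Both groups omitted at once is impossible, so 210 − 1 = 209.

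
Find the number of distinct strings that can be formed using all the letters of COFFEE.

180

COFFEE has 6 letters with E appearing twice and F appearing twice.
The number of distinct arrangements is 6!/(2!·2!) = 720/4 = 180.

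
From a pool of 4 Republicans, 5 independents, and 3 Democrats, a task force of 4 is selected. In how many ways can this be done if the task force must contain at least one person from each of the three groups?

270

Total 4-person selections from all 12: C(12,4) = 495.
Selections missing a whole group: no Republicans → C(8,4) = 70; no independents → C(7,4) = 35; no Democrats → C(9,4) = 126.
Add back selections omitting two groups (i.e. drawn from a single group): C(4,4) + C(5,4) + C(3,4) = 6.
By inclusion–exclusion: 495 − 231 + 6 = 270.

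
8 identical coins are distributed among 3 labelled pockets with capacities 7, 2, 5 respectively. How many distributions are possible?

Without the upper bounds there are C(10,2) = 45 ways to split 8 among 3 pockets.
Subtract solutions that violate a single cap (substitute x_i' = x_i − (cap_i+1)): x_1 ≥ 8 gives C(2,2) = 1; x_2 ≥ 3 gives C(7,2) = 21; x_3 ≥ 6 gives C(4,2) = 6. Together 28.
No two caps can be exceeded simultaneously, so the pair terms are all 0.
By inclusion–exclusion the count is 45 − 28 + 0 = 17.

17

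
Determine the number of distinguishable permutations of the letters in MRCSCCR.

420

The 7 letters of MRCSCCR have repeats: C appearing 3 times and R appearing twice.
The number of distinct arrangements is 7!/(3!·2!) = 5040/12 = 420.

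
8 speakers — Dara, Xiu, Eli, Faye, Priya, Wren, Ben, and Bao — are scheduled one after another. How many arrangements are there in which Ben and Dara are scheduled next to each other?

10080

Glue Ben and Dara into one block (2 internal orders), leaving 7 units to arrange in a row.
That gives 2 × 7! = 2 × 5040 = 10080.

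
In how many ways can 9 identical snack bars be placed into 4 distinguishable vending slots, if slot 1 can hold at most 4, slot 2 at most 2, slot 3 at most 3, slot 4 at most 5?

Without the upper bounds there are C(12,3) = 220 ways to split 9 among 4 vending slots.
Subtract solutions that violate a single cap (substitute x_i' = x_i − (cap_i+1)): x_1 ≥ 5 gives C(7,3) = 35; x_2 ≥ 3 gives C(9,3) = 84; x_3 ≥ 4 gives C(8,3) = 56; x_4 ≥ 6 gives C(6,3) = 20. Together 195.
Add back pairs where two caps are both exceeded: 4 + 1 + 0 + 10 + 1 + 0 = 16.
By inclusion–exclusion the count is 220 − 195 + 16 = 41.

41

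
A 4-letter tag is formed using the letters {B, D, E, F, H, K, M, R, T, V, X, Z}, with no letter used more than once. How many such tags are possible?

With no repetition, fill the 4 letters in order: 12 choices, then 11, down to 9.
That product is 12 × 11 × 10 × 9 = 11880.

11880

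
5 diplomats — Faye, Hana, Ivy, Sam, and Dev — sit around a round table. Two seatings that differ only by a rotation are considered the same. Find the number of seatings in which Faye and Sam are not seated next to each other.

Without the restriction there are (4)! = 24 seatings.
Seatings with Faye beside Sam: treat them as a block with 2 internal orders, giving 2 × (3)! = 12.
Subtracting, 24 − 12 = 12.

12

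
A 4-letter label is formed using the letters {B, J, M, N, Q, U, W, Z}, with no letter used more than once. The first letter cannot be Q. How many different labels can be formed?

The first letter has 8−1 = 7 choices (anything except Q).
The remaining 3 letters are filled from the other 7 symbols without repetition: 7 × 6 × 5 = 210.
Total: 7 × 210 = 1470.

1470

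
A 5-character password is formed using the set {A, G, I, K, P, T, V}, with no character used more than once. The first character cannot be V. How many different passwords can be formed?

2160

The first character has 7−1 = 6 choices (anything except V).
The remaining 4 characters are filled from the other 6 symbols without repetition: 6 × 5 × 4 × 3 = 360.
Total: 6 × 360 = 2160.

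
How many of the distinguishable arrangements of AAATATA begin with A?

15

Fix A in the first position and arrange the remaining 6 letters.
Those 6 letters have A appearing 4 times and T appearing twice, giving (6)!/(4!·2!) = 15.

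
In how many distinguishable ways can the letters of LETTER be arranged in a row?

180

Letter multiplicities in LETTER: E×2, L×1, R×1, T×2.
So there are 6! / (2!·2!) = 180 distinguishable arrangements.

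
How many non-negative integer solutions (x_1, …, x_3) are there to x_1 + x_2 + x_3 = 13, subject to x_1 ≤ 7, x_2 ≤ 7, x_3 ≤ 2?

9

By stars and bars, unrestricted non-negative solutions to x_1+…+x_3 = 13 number C(13+2,2) = 105.
Subtract solutions that violate a single cap (substitute x_i' = x_i − (cap_i+1)): x_1 ≥ 8 gives C(7,2) = 21; x_2 ≥ 8 gives C(7,2) = 21; x_3 ≥ 3 gives C(12,2) = 66. Together 108.
Add back pairs where two caps are both exceeded: 0 + 6 + 6 = 12.
By inclusion–exclusion the count is 105 − 108 + 12 = 9.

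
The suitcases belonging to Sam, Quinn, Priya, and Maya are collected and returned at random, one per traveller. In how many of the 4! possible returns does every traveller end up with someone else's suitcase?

9

Count assignments avoiding every fixed point. For any j of the 4 travellers fixed to their own suitcase, the other 4−j can be arranged in (4−j)! ways.
By inclusion–exclusion this is Σ_{j=0}^{4} (−1)^j C(4,j)·(4−j)!.
Computing: 24 − 24 + 12 − 4 + 1 = 9.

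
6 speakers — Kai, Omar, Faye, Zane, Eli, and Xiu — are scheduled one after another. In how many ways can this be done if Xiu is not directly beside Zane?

There are 6! = 720 arrangements in all. If Xiu and Zane are adjacent, merging them into one block gives 2·(5)! = 240 arrangements.
So 720 − 240 = 480 arrangements keep them apart.

480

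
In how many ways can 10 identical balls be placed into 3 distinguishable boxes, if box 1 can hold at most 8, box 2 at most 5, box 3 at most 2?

Ignoring the caps, the number of non-negative solutions to x_1+…+x_3 = 10 is C(12,2) = 66.
Subtract solutions that violate a single cap (substitute x_i' = x_i − (cap_i+1)): x_1 ≥ 9 gives C(3,2) = 3; x_2 ≥ 6 gives C(6,2) = 15; x_3 ≥ 3 gives C(9,2) = 36. Together 54.
Add back pairs where two caps are both exceeded: 0 + 0 + 3 = 3.
By inclusion–exclusion the count is 66 − 54 + 3 = 15.

15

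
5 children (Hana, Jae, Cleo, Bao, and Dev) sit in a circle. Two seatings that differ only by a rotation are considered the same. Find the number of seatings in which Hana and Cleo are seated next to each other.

Treat {Hana, Cleo} as one unit (2 internal orders) and seat the resulting 4 units around the table: (3)! circular arrangements.
So 2 × (3)! = 2 × 6 = 12.

12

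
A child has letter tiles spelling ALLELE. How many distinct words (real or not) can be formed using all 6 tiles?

60

The 6 letters of ALLELE have repeats: E appearing twice and L appearing 3 times.
Dividing 6! = 720 by 3!·2! = 12 for the repeated letters gives 60.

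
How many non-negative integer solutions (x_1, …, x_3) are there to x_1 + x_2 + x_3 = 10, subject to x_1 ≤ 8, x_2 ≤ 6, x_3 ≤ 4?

32

By stars and bars, unrestricted non-negative solutions to x_1+…+x_3 = 10 number C(10+2,2) = 66.
Subtract solutions that violate a single cap (substitute x_i' = x_i − (cap_i+1)): x_1 ≥ 9 gives C(3,2) = 3; x_2 ≥ 7 gives C(5,2) = 10; x_3 ≥ 5 gives C(7,2) = 21. Together 34.
No two caps can be exceeded simultaneously, so the pair terms are all 0.
By inclusion–exclusion the count is 66 − 34 + 0 = 32.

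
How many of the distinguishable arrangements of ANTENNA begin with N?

Fix N in the first position and arrange the remaining 6 letters.
Those 6 letters have A appearing twice and N appearing twice, giving (6)!/(2!·2!) = 180.

180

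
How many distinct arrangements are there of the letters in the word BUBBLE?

120

Letter multiplicities in BUBBLE: B×3, E×1, L×1, U×1.
The number of distinct arrangements is 6!/(3!) = 720/6 = 120.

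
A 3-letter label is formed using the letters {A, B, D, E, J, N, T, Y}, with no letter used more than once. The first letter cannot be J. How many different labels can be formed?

294

The first letter has 8−1 = 7 choices (anything except J).
The remaining 2 letters are filled from the other 7 symbols without repetition: 7 × 6 = 42.
Total: 7 × 42 = 294.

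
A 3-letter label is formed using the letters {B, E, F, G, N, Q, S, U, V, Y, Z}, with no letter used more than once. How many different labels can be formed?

With no repetition, fill the 3 letters in order: 11 choices, then 10, down to 9.
That product is 11 × 10 × 9 = 990.

990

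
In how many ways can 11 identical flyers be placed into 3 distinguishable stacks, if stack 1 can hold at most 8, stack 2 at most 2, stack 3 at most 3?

6

By stars and bars, unrestricted non-negative solutions to x_1+…+x_3 = 11 number C(11+2,2) = 78.
Subtract solutions that violate a single cap (substitute x_i' = x_i − (cap_i+1)): x_1 ≥ 9 gives C(4,2) = 6; x_2 ≥ 3 gives C(10,2) = 45; x_3 ≥ 4 gives C(9,2) = 36. Together 87.
Add back pairs where two caps are both exceeded: 0 + 0 + 15 = 15.
By inclusion–exclusion the count is 78 − 87 + 15 = 6.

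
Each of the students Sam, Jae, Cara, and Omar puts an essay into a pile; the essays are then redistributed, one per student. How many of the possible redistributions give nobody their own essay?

9

Let Aᵢ be the assignments in which student i gets their own essay. We want the size of the complement of A₁∪…∪A_4.
By inclusion–exclusion this is Σ_{j=0}^{4} (−1)^j C(4,j)·(4−j)!.
Computing: 24 − 24 + 12 − 4 + 1 = 9.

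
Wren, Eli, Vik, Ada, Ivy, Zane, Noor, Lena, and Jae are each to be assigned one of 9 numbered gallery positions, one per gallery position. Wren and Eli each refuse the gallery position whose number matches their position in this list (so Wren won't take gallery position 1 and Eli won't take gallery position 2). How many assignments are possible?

Let Aᵢ (for i ∈ {1, 2}) be the placements that put person i in their forbidden gallery position. Any j of these fix j positions, leaving (9−j)! ways to fill the rest, and there are C(2,j) ways to pick which j.
By inclusion–exclusion, the number of valid placements is Σ_{j=0}^{2} (−1)^j C(2,j)·(9−j)!.
Computing: 362880 − 80640 + 5040 = 287280.

287280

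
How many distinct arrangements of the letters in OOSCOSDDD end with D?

Fix D in the last position and arrange the remaining 8 letters.
Those 8 letters have D appearing twice, O appearing 3 times, and S appearing twice, giving (8)!/(3!·2!·2!) = 1680.

1680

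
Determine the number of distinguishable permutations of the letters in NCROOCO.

The 7 letters of NCROOCO have repeats: C appearing twice and O appearing 3 times.
Dividing 7! = 5040 by 3!·2! = 12 for the repeated letters gives 420.

420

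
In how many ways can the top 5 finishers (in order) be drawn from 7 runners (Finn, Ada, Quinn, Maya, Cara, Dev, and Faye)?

There are 7 choices for 1st place, 6 for 2nd, and so on down to 3 for position 5.
That gives 7 × 6 × 5 × 4 × 3 = 2520.

2520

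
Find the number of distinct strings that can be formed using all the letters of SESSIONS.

1680

Letter multiplicities in SESSIONS: E×1, I×1, N×1, O×1, S×4.
The number of distinct arrangements is 8!/(4!) = 40320/24 = 1680.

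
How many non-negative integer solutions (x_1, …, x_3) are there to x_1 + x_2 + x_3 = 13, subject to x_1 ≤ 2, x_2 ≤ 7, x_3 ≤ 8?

12

Ignoring the caps, the number of non-negative solutions to x_1+…+x_3 = 13 is C(15,2) = 105.
Subtract solutions that violate a single cap (substitute x_i' = x_i − (cap_i+1)): x_1 ≥ 3 gives C(12,2) = 66; x_2 ≥ 8 gives C(7,2) = 21; x_3 ≥ 9 gives C(6,2) = 15. Together 102.
Add back pairs where two caps are both exceeded: 6 + 3 + 0 = 9.
By inclusion–exclusion the count is 105 − 102 + 9 = 12.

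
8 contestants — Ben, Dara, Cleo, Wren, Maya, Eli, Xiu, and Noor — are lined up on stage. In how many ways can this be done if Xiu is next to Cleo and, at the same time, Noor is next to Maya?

Treat {Xiu,Cleo} as one block (2 orders) and {Noor,Maya} as another (2 orders).
That leaves 6 units to arrange: 2 × 2 × 6! = 4 × 720 = 2880.

2880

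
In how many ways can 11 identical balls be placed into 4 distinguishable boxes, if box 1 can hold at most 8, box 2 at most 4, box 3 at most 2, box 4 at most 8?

By stars and bars, unrestricted non-negative solutions to x_1+…+x_4 = 11 number C(11+3,3) = 364.
Subtract solutions that violate a single cap (substitute x_i' = x_i − (cap_i+1)): x_1 ≥ 9 gives C(5,3) = 10; x_2 ≥ 5 gives C(9,3) = 84; x_3 ≥ 3 gives C(11,3) = 165; x_4 ≥ 9 gives C(5,3) = 10. Together 269.
Add back pairs where two caps are both exceeded: 0 + 0 + 0 + 20 + 0 + 0 = 20.
By inclusion–exclusion the count is 364 − 269 + 20 = 115.

115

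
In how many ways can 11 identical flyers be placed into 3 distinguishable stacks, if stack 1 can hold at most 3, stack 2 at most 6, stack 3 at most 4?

Without the upper bounds there are C(13,2) = 78 ways to split 11 among 3 stacks.
Subtract solutions that violate a single cap (substitute x_i' = x_i − (cap_i+1)): x_1 ≥ 4 gives C(9,2) = 36; x_2 ≥ 7 gives C(6,2) = 15; x_3 ≥ 5 gives C(8,2) = 28. Together 79.
Add back pairs where two caps are both exceeded: 1 + 6 + 0 = 7.
By inclusion–exclusion the count is 78 − 79 + 7 = 6.

6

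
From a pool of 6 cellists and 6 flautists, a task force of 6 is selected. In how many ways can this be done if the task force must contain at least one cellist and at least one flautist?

With no constraint there are C(12,6) = 924 possible selections.
Subtract selections that omit an entire group: no cellists → C(6,6) = 1; no flautists → C(6,6) = 1.
Both groups omitted at once is impossible, so 924 − 2 = 922.

922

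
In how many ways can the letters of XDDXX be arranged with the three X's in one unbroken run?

Treat the 3 copies of X as a single block. The multiset to arrange is then {XXX, D, D}, 3 items in all.
That gives (3)!/(2!) = 3 arrangements.

3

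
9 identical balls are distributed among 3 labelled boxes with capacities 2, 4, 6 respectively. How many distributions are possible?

9

Ignoring the caps, the number of non-negative solutions to x_1+…+x_3 = 9 is C(11,2) = 55.
Subtract solutions that violate a single cap (substitute x_i' = x_i − (cap_i+1)): x_1 ≥ 3 gives C(8,2) = 28; x_2 ≥ 5 gives C(6,2) = 15; x_3 ≥ 7 gives C(4,2) = 6. Together 49.
Add back pairs where two caps are both exceeded: 3 + 0 + 0 = 3.
By inclusion–exclusion the count is 55 − 49 + 3 = 9.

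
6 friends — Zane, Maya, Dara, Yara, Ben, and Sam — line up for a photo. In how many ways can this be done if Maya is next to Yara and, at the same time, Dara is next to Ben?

96

Treat {Maya,Yara} as one block (2 orders) and {Dara,Ben} as another (2 orders).
That leaves 4 units to arrange: 2 × 2 × 4! = 4 × 24 = 96.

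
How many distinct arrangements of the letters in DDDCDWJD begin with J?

42

Fix J in the first position and arrange the remaining 7 letters.
Those 7 letters have D appearing 5 times, giving (7)!/(5!) = 42.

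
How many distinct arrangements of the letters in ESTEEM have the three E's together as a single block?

24

Treat the 3 copies of E as a single block. The multiset to arrange is then {EEE, M, S, T}, 4 items in all.
All 4 items are distinct, so there are (4)! = 24 arrangements.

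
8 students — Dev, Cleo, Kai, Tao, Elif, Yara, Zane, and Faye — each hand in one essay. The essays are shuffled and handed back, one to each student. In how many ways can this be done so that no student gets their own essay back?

Let Aᵢ be the assignments in which student i gets their own essay. We want the size of the complement of A₁∪…∪A_8.
By inclusion–exclusion this is Σ_{j=0}^{8} (−1)^j C(8,j)·(8−j)!.
Computing: 40320 − 40320 + 20160 − 6720 + 1680 − 336 + 56 − 8 + 1 = 14833.

14833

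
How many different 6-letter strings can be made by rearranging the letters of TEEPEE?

30

The 6 letters of TEEPEE have repeats: E appearing 4 times.
The number of distinct arrangements is 6!/(4!) = 720/24 = 30.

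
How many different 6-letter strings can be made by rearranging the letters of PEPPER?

The 6 letters of PEPPER have repeats: E appearing twice and P appearing 3 times.
So there are 6! / (3!·2!) = 60 distinguishable arrangements.

60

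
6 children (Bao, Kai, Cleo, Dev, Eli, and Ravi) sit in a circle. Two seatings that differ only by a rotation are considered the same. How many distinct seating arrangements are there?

Seat Bao anywhere (absorbing the rotational symmetry), then permute the other 5: (5)! = 120.

120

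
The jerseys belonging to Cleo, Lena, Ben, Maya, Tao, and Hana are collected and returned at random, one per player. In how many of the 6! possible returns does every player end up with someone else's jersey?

265

This is the derangement count D_6: permutations of 6 items with no fixed point.
By inclusion–exclusion this is Σ_{j=0}^{6} (−1)^j C(6,j)·(6−j)!.
Computing: 720 − 720 + 360 − 120 + 30 − 6 + 1 = 265.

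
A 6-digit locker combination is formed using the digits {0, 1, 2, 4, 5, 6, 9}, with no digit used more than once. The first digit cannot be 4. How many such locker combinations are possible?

The first digit has 7−1 = 6 choices (anything except 4).
The remaining 5 digits are filled from the other 6 symbols without repetition: 6 × 5 × 4 × 3 × 2 = 720.
Total: 6 × 720 = 4320.

4320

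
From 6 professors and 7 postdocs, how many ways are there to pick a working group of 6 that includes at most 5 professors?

Split by how many professors are chosen (0 through 5).
Sum: C(6,0)·C(7,6) + C(6,1)·C(7,5) + C(6,2)·C(7,4) + C(6,3)·C(7,3) + C(6,4)·C(7,2) + C(6,5)·C(7,1) = 7 + 126 + 525 + 700 + 315 + 42 = 1715.

1715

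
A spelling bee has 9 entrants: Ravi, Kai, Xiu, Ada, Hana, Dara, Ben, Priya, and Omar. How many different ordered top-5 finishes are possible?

15120

This is an ordered selection of 5 from 9: P(9,5).
That gives 9 × 8 × 7 × 6 × 5 = 15120.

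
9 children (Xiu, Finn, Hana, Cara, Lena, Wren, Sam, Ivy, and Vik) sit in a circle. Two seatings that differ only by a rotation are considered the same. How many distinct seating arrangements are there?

40320

Fix one person's seat to break rotational symmetry; the remaining 8 people can be arranged in (8)! = 40320 ways.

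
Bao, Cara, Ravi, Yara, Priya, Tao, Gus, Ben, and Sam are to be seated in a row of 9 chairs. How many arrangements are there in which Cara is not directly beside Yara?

282240

Of the 9! = 362880 arrangements, those with Cara and Yara adjacent number 2 × 8! = 80640 (treat the pair as a block with 2 internal orders).
Complementary counting: 362880 − 80640 = 282240.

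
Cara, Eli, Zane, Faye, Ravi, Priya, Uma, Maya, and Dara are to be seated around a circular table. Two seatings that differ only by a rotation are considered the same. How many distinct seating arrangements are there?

Around a circle, 9 distinct people have 9!/9 = (8)! = 40320 rotationally distinct seatings.

40320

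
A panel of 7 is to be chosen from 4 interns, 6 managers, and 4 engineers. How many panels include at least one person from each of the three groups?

Total 7-person selections from all 14: C(14,7) = 3432.
Subtract selections that omit an entire group: no interns → C(10,7) = 120; no managers → C(8,7) = 8; no engineers → C(10,7) = 120.
Add back selections omitting two groups (i.e. drawn from a single group): C(4,7) + C(6,7) + C(4,7) = 0.
By inclusion–exclusion: 3432 − 248 + 0 = 3184.

3184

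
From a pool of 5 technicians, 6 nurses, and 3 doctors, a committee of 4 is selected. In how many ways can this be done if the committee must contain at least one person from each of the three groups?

Total 4-person selections from all 14: C(14,4) = 1001.
Selections missing a whole group: no technicians → C(9,4) = 126; no nurses → C(8,4) = 70; no doctors → C(11,4) = 330.
Add back selections omitting two groups (i.e. drawn from a single group): C(5,4) + C(6,4) + C(3,4) = 20.
By inclusion–exclusion: 1001 − 526 + 20 = 495.

495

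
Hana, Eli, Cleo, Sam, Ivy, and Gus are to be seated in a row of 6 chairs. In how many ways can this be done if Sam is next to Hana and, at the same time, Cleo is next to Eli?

96

Treat {Sam,Hana} as one block (2 orders) and {Cleo,Eli} as another (2 orders).
That leaves 4 units to arrange: 2 × 2 × 4! = 4 × 24 = 96.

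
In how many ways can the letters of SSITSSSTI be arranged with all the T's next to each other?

168

Treat the 2 copies of T as a single block. The multiset to arrange is then {TT, I, I, S, S, S, S, S}, 8 items in all.
That gives (8)!/(5!·2!) = 168 arrangements.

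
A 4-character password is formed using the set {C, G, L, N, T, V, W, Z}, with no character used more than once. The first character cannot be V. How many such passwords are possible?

1470

The first character has 8−1 = 7 choices (anything except V).
The remaining 3 characters are filled from the other 7 symbols without repetition: 7 × 6 × 5 = 210.
Total: 7 × 210 = 1470.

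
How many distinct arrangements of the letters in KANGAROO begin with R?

With the first slot taken by R, it remains to arrange the other 7 letters (KANGAOO).
Those 7 letters have A appearing twice and O appearing twice, giving (7)!/(2!·2!) = 1260.

1260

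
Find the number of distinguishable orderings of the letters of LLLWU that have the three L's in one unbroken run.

Treat the 3 copies of L as a single block. The multiset to arrange is then {LLL, U, W}, 3 items in all.
All 3 items are distinct, so there are (3)! = 6 arrangements.

6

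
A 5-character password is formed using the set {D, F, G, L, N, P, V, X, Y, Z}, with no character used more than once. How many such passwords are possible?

This is a permutation of 5 out of 10: P(10,5) = 10!/5!.
That product is 10 × 9 × 8 × 7 × 6 = 30240.

30240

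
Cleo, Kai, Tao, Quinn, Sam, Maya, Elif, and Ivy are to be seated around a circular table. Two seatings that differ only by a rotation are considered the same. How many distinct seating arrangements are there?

Seat Cleo anywhere (absorbing the rotational symmetry), then permute the other 7: (7)! = 5040.

5040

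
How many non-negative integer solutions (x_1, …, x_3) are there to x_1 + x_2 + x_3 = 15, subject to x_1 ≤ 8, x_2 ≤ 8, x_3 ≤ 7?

Without the upper bounds there are C(17,2) = 136 ways to split 15 among 3 variables.
Subtract solutions that violate a single cap (substitute x_i' = x_i − (cap_i+1)): x_1 ≥ 9 gives C(8,2) = 28; x_2 ≥ 9 gives C(8,2) = 28; x_3 ≥ 8 gives C(9,2) = 36. Together 92.
No two caps can be exceeded simultaneously, so the pair terms are all 0.
By inclusion–exclusion the count is 136 − 92 + 0 = 44.

44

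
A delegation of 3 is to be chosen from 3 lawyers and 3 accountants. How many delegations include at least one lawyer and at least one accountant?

Unrestricted: C(6,3) = 20 ways to pick any 3 of the 6.
Subtract selections that omit an entire group: no lawyers → C(3,3) = 1; no accountants → C(3,3) = 1.
Both groups omitted at once is impossible, so 20 − 2 = 18.

18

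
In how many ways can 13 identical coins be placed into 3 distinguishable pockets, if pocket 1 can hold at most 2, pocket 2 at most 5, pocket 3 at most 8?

By stars and bars, unrestricted non-negative solutions to x_1+…+x_3 = 13 number C(13+2,2) = 105.
Subtract solutions that violate a single cap (substitute x_i' = x_i − (cap_i+1)): x_1 ≥ 3 gives C(12,2) = 66; x_2 ≥ 6 gives C(9,2) = 36; x_3 ≥ 9 gives C(6,2) = 15. Together 117.
Add back pairs where two caps are both exceeded: 15 + 3 + 0 = 18.
By inclusion–exclusion the count is 105 − 117 + 18 = 6.

6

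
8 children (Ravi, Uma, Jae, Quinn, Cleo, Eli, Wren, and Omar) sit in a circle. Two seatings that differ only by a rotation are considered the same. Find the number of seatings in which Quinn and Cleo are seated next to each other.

Treat {Quinn, Cleo} as one unit (2 internal orders) and seat the resulting 7 units around the table: (6)! circular arrangements.
So 2 × (6)! = 2 × 720 = 1440.

1440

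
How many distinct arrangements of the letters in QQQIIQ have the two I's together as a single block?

5

Treat the 2 copies of I as a single block. The multiset to arrange is then {II, Q, Q, Q, Q}, 5 items in all.
That gives (5)!/(4!) = 5 arrangements.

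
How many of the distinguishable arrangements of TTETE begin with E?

With the first slot taken by E, it remains to arrange the other 4 letters (TTTE).
Those 4 letters have T appearing 3 times, giving (4)!/(3!) = 4.

4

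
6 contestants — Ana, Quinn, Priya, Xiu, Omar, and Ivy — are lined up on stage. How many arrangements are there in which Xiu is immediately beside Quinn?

Glue Xiu and Quinn into one block (2 internal orders), leaving 5 units to arrange in a row.
That gives 2 × 5! = 2 × 120 = 240.

240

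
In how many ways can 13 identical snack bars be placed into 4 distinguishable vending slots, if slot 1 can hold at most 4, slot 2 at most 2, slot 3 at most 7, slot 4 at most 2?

10

By stars and bars, unrestricted non-negative solutions to x_1+…+x_4 = 13 number C(13+3,3) = 560.
Subtract solutions that violate a single cap (substitute x_i' = x_i − (cap_i+1)): x_1 ≥ 5 gives C(11,3) = 165; x_2 ≥ 3 gives C(13,3) = 286; x_3 ≥ 8 gives C(8,3) = 56; x_4 ≥ 3 gives C(13,3) = 286. Together 793.
Add back pairs where two caps are both exceeded: 56 + 1 + 56 + 10 + 120 + 10 = 253.
Subtract triples: 0 + 10 + 0 + 0 = 10.
By inclusion–exclusion the count is 560 − 793 + 253 − 10 = 10.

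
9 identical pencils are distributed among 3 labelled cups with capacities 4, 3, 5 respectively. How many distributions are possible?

Without the upper bounds there are C(11,2) = 55 ways to split 9 among 3 cups.
Subtract solutions that violate a single cap (substitute x_i' = x_i − (cap_i+1)): x_1 ≥ 5 gives C(6,2) = 15; x_2 ≥ 4 gives C(7,2) = 21; x_3 ≥ 6 gives C(5,2) = 10. Together 46.
Add back pairs where two caps are both exceeded: 1 + 0 + 0 = 1.
By inclusion–exclusion the count is 55 − 46 + 1 = 10.

10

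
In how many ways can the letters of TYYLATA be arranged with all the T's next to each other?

Treat the 2 copies of T as a single block. The multiset to arrange is then {TT, A, A, L, Y, Y}, 6 items in all.
That gives (6)!/(2!·2!) = 180 arrangements.

180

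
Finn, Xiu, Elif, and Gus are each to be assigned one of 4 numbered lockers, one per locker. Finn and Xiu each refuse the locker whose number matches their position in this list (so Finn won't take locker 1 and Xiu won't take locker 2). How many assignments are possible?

Let Aᵢ (for i ∈ {1, 2}) be the placements that put person i in their forbidden locker. Any j of these fix j positions, leaving (4−j)! ways to fill the rest, and there are C(2,j) ways to pick which j.
By inclusion–exclusion, the number of valid placements is Σ_{j=0}^{2} (−1)^j C(2,j)·(4−j)!.
Computing: 24 − 12 + 2 = 14.

14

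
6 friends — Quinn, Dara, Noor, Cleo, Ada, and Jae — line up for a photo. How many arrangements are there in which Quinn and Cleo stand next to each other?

240

Treat {Quinn, Cleo} as a single unit. There are 5 units to order, and the pair itself can be ordered 2 ways.
That gives 2 × 5! = 2 × 120 = 240.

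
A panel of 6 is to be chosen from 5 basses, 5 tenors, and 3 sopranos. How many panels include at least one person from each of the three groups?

1450

Unrestricted: C(13,6) = 1716 ways to pick any 6 of the 13.
Selections missing a whole group: no basses → C(8,6) = 28; no tenors → C(8,6) = 28; no sopranos → C(10,6) = 210.
Add back selections omitting two groups (i.e. drawn from a single group): C(5,6) + C(5,6) + C(3,6) = 0.
By inclusion–exclusion: 1716 − 266 + 0 = 1450.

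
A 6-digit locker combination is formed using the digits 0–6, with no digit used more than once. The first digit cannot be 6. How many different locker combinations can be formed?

The first digit has 7−1 = 6 choices (anything except 6).
The remaining 5 digits are filled from the other 6 symbols without repetition: 6 × 5 × 4 × 3 × 2 = 720.
Total: 6 × 720 = 4320.

4320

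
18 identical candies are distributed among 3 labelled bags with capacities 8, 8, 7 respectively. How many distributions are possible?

21

Without the upper bounds there are C(20,2) = 190 ways to split 18 among 3 bags.
Subtract solutions that violate a single cap (substitute x_i' = x_i − (cap_i+1)): x_1 ≥ 9 gives C(11,2) = 55; x_2 ≥ 9 gives C(11,2) = 55; x_3 ≥ 8 gives C(12,2) = 66. Together 176.
Add back pairs where two caps are both exceeded: 1 + 3 + 3 = 7.
By inclusion–exclusion the count is 190 − 176 + 7 = 21.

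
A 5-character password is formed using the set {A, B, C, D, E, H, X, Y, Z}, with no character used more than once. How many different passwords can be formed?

15120

With no repetition, fill the 5 characters in order: 9 choices, then 8, down to 5.
9 × 8 × 7 × 6 × 5 = 15120.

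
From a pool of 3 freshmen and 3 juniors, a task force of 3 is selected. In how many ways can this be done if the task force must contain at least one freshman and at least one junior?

With no constraint there are C(6,3) = 20 possible selections.
Subtract selections that omit an entire group: no freshmen → C(3,3) = 1; no juniors → C(3,3) = 1.
Both groups omitted at once is impossible, so 20 − 2 = 18.

18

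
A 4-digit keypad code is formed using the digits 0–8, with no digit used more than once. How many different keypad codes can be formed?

3024

With no repetition, fill the 4 digits in order: 9 choices, then 8, down to 6.
That product is 9 × 8 × 7 × 6 = 3024.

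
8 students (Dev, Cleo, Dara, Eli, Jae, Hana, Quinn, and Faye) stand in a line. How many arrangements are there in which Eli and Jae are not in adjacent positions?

There are 8! = 40320 arrangements in all. If Eli and Jae are adjacent, merging them into one block gives 2·(7)! = 10080 arrangements.
Complementary counting: 40320 − 10080 = 30240.

30240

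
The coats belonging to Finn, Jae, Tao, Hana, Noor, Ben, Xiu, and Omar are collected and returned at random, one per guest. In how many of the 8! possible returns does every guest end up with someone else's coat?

14833

This is the derangement count D_8: permutations of 8 items with no fixed point.
By inclusion–exclusion this is Σ_{j=0}^{8} (−1)^j C(8,j)·(8−j)!.
Computing: 40320 − 40320 + 20160 − 6720 + 1680 − 336 + 56 − 8 + 1 = 14833.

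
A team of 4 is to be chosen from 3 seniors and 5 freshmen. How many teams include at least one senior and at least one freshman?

Unrestricted: C(8,4) = 70 ways to pick any 4 of the 8.
Subtract selections that omit an entire group: no seniors → C(5,4) = 5; no freshmen → C(3,4) = 0.
Both groups omitted at once is impossible, so 70 − 5 = 65.

65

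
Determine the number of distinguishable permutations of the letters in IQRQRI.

90

The 6 letters of IQRQRI have repeats: I appearing twice, Q appearing twice, and R appearing twice.
The number of distinct arrangements is 6!/(2!·2!·2!) = 720/8 = 90.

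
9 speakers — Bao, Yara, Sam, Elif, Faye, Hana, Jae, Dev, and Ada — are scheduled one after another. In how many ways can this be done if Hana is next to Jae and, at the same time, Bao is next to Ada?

Treat {Hana,Jae} as one block (2 orders) and {Bao,Ada} as another (2 orders).
That leaves 7 units to arrange: 2 × 2 × 7! = 4 × 5040 = 20160.

20160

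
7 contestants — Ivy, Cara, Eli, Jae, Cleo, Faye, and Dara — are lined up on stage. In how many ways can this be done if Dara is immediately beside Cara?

Glue Dara and Cara into one block (2 internal orders), leaving 6 units to arrange in a row.
That gives 2 × 6! = 2 × 720 = 1440.

1440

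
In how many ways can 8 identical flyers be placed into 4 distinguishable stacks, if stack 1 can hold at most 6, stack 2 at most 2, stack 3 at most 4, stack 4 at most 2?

41

By stars and bars, unrestricted non-negative solutions to x_1+…+x_4 = 8 number C(8+3,3) = 165.
Subtract solutions that violate a single cap (substitute x_i' = x_i − (cap_i+1)): x_1 ≥ 7 gives C(4,3) = 4; x_2 ≥ 3 gives C(8,3) = 56; x_3 ≥ 5 gives C(6,3) = 20; x_4 ≥ 3 gives C(8,3) = 56. Together 136.
Add back pairs where two caps are both exceeded: 0 + 0 + 0 + 1 + 10 + 1 = 12.
By inclusion–exclusion the count is 165 − 136 + 12 = 41.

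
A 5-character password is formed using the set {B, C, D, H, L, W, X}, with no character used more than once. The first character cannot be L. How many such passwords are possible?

The first character has 7−1 = 6 choices (anything except L).
The remaining 4 characters are filled from the other 6 symbols without repetition: 6 × 5 × 4 × 3 = 360.
Total: 6 × 360 = 2160.

2160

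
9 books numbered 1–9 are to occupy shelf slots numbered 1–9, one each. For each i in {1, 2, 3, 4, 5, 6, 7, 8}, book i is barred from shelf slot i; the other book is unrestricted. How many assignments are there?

Let Aᵢ (for 1 ≤ i ≤ 8) be the placements that put book i in its forbidden shelf slot. Any j of these fix j positions, leaving (9−j)! ways to fill the rest, and there are C(8,j) ways to pick which j.
By inclusion–exclusion, the number of valid placements is Σ_{j=0}^{8} (−1)^j C(8,j)·(9−j)!.
Computing: 362880 − 322560 + 141120 − 40320 + 8400 − 1344 + 168 − 16 + 1 = 148329.

148329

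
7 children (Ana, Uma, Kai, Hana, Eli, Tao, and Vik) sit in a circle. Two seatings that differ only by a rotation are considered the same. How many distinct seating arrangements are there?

Around a circle, 7 distinct people have 7!/7 = (6)! = 720 rotationally distinct seatings.

720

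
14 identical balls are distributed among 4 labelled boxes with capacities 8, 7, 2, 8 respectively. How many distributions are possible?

Ignoring the caps, the number of non-negative solutions to x_1+…+x_4 = 14 is C(17,3) = 680.
Subtract solutions that violate a single cap (substitute x_i' = x_i − (cap_i+1)): x_1 ≥ 9 gives C(8,3) = 56; x_2 ≥ 8 gives C(9,3) = 84; x_3 ≥ 3 gives C(14,3) = 364; x_4 ≥ 9 gives C(8,3) = 56. Together 560.
Add back pairs where two caps are both exceeded: 0 + 10 + 0 + 20 + 0 + 10 = 40.
By inclusion–exclusion the count is 680 − 560 + 40 = 160.

160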